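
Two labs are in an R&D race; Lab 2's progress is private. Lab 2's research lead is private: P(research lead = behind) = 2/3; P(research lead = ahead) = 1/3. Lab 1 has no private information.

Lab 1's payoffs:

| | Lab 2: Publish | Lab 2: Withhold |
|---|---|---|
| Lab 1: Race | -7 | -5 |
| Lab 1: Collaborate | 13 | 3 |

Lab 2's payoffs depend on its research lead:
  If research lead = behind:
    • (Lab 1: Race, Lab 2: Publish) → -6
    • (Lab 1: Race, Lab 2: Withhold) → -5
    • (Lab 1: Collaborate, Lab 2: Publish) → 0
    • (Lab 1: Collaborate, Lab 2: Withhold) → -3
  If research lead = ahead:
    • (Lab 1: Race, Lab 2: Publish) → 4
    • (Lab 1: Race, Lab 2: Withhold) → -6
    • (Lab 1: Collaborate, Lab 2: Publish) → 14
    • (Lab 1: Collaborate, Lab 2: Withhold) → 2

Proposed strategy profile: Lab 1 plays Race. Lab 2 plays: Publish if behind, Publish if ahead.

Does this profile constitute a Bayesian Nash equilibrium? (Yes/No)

A profile is a BNE iff every type of every player is best-responding given beliefs about the other side.
Lab 1 plays Race: E[Race] = 2/3·(-7) + 1/3·(-7) = -7; E[Collaborate] = 13. Not best-responding. ✗
Lab 2 (research lead behind), facing Race: Publish gives -6, Withhold gives -5. Proposed Publish is not best — profitable deviation exists. ✗
Lab 2 (research lead ahead), facing Race: Publish gives 4, Withhold gives -6. Proposed Publish is best. ✓

No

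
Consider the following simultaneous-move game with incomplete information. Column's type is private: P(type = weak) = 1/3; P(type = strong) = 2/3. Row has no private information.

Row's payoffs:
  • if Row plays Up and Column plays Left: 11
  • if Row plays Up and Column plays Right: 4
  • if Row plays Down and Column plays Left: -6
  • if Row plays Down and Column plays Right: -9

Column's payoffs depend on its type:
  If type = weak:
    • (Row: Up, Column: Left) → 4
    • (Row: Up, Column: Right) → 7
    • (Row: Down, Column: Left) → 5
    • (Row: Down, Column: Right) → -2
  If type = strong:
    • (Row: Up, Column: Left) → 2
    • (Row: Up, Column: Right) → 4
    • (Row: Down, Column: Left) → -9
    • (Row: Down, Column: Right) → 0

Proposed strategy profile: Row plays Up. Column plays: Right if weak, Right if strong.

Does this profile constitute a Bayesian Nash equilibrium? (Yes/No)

Yes

Row plays Up: E[Up] = 1/3·(4) + 2/3·(4) = 4; E[Down] = -9. Best-responding. ✓
Column (type weak), facing Up: Left gives 4, Right gives 7. Proposed Right is best. ✓
Column (type strong), facing Up: Left gives 2, Right gives 4. Proposed Right is best. ✓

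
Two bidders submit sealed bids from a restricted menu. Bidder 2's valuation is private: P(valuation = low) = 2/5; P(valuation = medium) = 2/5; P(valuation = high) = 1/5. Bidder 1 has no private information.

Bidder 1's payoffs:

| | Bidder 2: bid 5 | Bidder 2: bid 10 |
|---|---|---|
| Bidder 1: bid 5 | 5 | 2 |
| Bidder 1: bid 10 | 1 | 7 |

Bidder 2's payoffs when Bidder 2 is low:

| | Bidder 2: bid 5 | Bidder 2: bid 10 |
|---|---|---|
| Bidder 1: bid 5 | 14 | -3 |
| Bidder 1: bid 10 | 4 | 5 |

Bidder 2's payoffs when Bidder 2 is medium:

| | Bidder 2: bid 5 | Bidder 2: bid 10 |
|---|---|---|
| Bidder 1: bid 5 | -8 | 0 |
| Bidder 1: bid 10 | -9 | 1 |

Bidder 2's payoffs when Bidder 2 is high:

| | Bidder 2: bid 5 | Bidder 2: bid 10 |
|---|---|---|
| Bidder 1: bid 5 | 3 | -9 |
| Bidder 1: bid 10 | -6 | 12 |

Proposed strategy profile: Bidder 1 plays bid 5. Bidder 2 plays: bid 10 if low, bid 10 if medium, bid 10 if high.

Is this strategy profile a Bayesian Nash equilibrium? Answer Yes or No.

No

A profile is a BNE iff every type of every player is best-responding given beliefs about the other side.
Bidder 1 plays bid 5: E[bid 5] = 2/5·(2) + 2/5·(2) + 1/5·(2) = 2; E[bid 10] = 7. Not best-responding. ✗
Bidder 2 (valuation low), facing bid 5: bid 5 gives 14, bid 10 gives -3. Proposed bid 10 is not best — profitable deviation exists. ✗
Bidder 2 (valuation medium), facing bid 5: bid 5 gives -8, bid 10 gives 0. Proposed bid 10 is best. ✓
Bidder 2 (valuation high), facing bid 5: bid 5 gives 3, bid 10 gives -9. Proposed bid 10 is not best — profitable deviation exists. ✗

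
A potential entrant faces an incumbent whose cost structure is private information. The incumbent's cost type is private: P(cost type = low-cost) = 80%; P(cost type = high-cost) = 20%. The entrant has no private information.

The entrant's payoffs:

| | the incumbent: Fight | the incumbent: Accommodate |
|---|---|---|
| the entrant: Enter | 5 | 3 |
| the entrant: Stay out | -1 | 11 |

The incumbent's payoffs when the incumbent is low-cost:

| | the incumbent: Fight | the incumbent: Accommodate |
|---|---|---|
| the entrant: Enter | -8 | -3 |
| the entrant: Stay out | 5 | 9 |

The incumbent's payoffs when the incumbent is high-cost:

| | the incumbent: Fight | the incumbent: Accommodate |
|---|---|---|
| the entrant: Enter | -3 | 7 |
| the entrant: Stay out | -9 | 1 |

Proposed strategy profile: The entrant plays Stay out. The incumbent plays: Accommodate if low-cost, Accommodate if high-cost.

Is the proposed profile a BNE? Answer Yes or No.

The entrant plays Stay out: E[Stay out] = 0.8·(11) + 0.2·(11) = 11; E[Enter] = 3. Best-responding. ✓
The incumbent (cost type low-cost), facing Stay out: Fight gives 5, Accommodate gives 9. Proposed Accommodate is best. ✓
The incumbent (cost type high-cost), facing Stay out: Fight gives -9, Accommodate gives 1. Proposed Accommodate is best. ✓

Yes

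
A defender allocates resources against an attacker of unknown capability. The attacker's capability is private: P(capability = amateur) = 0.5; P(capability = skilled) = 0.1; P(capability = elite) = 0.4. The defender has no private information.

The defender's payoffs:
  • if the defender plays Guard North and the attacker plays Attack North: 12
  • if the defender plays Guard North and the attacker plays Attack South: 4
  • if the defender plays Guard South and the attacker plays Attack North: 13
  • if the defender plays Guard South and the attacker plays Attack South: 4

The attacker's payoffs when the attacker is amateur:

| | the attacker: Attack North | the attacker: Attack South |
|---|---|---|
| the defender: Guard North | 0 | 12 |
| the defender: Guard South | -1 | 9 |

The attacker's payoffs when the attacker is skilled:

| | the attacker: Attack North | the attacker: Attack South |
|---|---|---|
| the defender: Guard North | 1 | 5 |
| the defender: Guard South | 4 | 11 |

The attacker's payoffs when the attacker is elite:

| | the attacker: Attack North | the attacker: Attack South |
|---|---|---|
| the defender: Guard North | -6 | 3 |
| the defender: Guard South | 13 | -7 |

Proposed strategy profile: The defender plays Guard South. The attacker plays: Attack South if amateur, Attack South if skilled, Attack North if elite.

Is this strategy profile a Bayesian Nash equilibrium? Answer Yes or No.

Yes

The defender plays Guard South: E[Guard South] = 0.5·(4) + 0.1·(4) + 0.4·(13) = 7.6; E[Guard North] = 7.2. Best-responding. ✓
The attacker (capability amateur), facing Guard South: Attack North gives -1, Attack South gives 9. Proposed Attack South is best. ✓
The attacker (capability skilled), facing Guard South: Attack North gives 4, Attack South gives 11. Proposed Attack South is best. ✓
The attacker (capability elite), facing Guard South: Attack North gives 13, Attack South gives -7. Proposed Attack North is best. ✓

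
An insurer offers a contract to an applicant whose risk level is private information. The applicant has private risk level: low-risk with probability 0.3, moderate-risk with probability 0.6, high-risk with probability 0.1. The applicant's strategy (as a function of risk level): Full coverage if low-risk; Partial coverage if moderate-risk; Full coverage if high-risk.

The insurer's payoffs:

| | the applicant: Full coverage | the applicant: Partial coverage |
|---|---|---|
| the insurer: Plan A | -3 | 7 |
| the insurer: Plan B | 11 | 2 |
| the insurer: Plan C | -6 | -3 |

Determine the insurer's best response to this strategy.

Plan B

E[Plan A] = 0.3·(-3) + 0.6·(7) + 0.1·(-3) = 3
E[Plan B] = 0.3·(11) + 0.6·(2) + 0.1·(11) = 5.6
E[Plan C] = 0.3·(-6) + 0.6·(-3) + 0.1·(-6) = -4.2
Best response: Plan B (5.6 is the largest).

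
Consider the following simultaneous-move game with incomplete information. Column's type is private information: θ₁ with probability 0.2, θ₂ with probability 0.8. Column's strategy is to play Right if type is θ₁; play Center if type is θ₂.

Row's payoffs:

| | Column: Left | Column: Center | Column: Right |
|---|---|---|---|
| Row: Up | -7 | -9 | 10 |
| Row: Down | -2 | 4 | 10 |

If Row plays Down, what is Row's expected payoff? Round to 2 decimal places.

5.20

E[Down] = 0.2·10 + 0.8·4 = 2 + 3.2 = 5.2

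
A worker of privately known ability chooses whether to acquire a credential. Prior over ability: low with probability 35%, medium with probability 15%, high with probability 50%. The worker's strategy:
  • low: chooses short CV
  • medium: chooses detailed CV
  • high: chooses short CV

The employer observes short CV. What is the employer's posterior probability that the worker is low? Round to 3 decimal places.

0.412

P(short CV) = 0.35·1 + 0.15·0 + 0.5·1 = 0.85
P(low | short CV) = (0.35·1) / 0.85 = 0.35 / 0.85 = 0.411765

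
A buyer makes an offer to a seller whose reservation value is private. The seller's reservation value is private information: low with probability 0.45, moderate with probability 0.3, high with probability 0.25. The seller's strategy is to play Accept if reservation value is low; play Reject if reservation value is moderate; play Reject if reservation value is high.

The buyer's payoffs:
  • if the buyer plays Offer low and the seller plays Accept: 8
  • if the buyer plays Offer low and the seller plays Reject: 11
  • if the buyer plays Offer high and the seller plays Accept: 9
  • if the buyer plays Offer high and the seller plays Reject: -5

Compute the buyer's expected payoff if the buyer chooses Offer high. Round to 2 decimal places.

1.30

Take the expectation over the seller's reservation value, weighting each type's action by its prior probability.
E[Offer high] = 0.45·9 + 0.3·(-5) + 0.25·(-5) = 4.05 + (-1.5) + (-1.25) = 1.3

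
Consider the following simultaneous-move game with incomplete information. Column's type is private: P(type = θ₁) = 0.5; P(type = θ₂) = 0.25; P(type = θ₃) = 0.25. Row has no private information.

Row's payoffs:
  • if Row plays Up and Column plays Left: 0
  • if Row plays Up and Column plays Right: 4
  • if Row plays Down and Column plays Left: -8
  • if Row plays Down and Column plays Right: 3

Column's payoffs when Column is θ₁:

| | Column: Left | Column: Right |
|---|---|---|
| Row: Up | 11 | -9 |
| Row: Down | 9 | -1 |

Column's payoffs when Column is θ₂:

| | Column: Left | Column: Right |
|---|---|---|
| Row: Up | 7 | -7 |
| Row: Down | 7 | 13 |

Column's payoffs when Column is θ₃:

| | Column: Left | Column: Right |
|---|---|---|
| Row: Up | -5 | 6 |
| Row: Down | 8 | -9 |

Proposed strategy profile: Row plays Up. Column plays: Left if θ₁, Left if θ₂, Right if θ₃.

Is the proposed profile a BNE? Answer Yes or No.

A profile is a BNE iff every type of every player is best-responding given beliefs about the other side.
Row plays Up: E[Up] = 0.5·(0) + 0.25·(0) + 0.25·(4) = 1; E[Down] = -5.25. Best-responding. ✓
Column (type θ₁), facing Up: Left gives 11, Right gives -9. Proposed Left is best. ✓
Column (type θ₂), facing Up: Left gives 7, Right gives -7. Proposed Left is best. ✓
Column (type θ₃), facing Up: Left gives -5, Right gives 6. Proposed Right is best. ✓

Yes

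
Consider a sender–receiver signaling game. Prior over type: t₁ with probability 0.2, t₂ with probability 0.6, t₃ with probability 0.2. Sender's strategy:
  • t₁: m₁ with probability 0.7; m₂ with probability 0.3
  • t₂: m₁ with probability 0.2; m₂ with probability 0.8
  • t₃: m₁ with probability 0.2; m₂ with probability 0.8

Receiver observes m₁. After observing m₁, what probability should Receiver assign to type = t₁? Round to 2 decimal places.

Apply Bayes' rule using the sender's strategy as the likelihood.
P(m₁) = 0.2·0.7 + 0.6·0.2 + 0.2·0.2 = 0.3
P(t₁ | m₁) = (0.2·0.7) / 0.3 = 0.14 / 0.3 = 0.466667

0.47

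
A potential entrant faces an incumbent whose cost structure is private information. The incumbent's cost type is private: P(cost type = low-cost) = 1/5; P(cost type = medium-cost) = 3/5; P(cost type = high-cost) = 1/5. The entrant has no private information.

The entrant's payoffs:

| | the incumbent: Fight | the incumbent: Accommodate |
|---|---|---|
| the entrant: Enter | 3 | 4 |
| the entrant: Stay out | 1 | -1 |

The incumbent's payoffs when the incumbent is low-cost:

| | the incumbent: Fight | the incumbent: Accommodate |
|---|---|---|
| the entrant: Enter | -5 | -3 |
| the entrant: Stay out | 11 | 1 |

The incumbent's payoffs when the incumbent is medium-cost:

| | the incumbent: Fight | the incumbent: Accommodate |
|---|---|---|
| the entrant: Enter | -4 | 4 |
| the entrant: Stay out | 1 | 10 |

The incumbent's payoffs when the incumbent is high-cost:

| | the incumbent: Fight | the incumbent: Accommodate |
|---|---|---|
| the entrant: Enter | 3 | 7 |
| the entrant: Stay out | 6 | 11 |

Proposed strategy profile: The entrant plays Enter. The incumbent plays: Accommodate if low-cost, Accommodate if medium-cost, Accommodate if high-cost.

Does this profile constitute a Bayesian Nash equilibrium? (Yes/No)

The entrant plays Enter: E[Enter] = 1/5·(4) + 3/5·(4) + 1/5·(4) = 4; E[Stay out] = -1. Best-responding. ✓
The incumbent (cost type low-cost), facing Enter: Fight gives -5, Accommodate gives -3. Proposed Accommodate is best. ✓
The incumbent (cost type medium-cost), facing Enter: Fight gives -4, Accommodate gives 4. Proposed Accommodate is best. ✓
The incumbent (cost type high-cost), facing Enter: Fight gives 3, Accommodate gives 7. Proposed Accommodate is best. ✓

Yes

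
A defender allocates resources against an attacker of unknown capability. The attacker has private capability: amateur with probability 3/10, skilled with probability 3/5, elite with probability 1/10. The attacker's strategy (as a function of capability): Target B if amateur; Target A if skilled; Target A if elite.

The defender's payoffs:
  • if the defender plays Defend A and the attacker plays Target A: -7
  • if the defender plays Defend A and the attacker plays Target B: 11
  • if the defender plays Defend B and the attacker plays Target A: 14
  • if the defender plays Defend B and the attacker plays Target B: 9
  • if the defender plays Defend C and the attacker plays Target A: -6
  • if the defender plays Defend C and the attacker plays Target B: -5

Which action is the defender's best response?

E[Defend A] = 3/10·(11) + 3/5·(-7) + 1/10·(-7) = -8/5
E[Defend B] = 3/10·(9) + 3/5·(14) + 1/10·(14) = 25/2
E[Defend C] = 3/10·(-5) + 3/5·(-6) + 1/10·(-6) = -57/10
Best response: Defend B (25/2 is the largest).

Defend B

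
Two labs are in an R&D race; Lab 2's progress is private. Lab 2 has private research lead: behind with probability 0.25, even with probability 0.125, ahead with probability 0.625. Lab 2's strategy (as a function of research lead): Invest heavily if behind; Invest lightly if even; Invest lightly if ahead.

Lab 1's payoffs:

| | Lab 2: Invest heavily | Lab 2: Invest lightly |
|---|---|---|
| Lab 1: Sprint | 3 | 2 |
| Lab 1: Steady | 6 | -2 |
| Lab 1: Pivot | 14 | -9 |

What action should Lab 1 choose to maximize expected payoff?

Sprint

Compute Lab 1's expected payoff for each action, taking the expectation over Lab 2's type.
E[Sprint] = 0.25·(3) + 0.125·(2) + 0.625·(2) = 2.25
E[Steady] = 0.25·(6) + 0.125·(-2) + 0.625·(-2) = 0
E[Pivot] = 0.25·(14) + 0.125·(-9) + 0.625·(-9) = -3.25
Best response: Sprint (2.25 is the largest).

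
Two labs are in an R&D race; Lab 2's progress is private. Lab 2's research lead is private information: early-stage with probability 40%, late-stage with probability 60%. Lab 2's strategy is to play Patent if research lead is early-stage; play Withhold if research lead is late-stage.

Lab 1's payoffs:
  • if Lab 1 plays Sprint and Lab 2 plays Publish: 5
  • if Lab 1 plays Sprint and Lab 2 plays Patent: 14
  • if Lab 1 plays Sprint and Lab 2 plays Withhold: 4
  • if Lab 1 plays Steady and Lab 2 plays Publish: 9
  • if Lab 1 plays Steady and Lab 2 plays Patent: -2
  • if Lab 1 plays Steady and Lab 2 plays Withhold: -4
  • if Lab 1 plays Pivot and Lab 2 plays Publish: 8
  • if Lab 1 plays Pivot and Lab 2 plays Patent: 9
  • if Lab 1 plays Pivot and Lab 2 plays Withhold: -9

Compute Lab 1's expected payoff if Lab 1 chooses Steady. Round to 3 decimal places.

-3.200

E[Steady] = 0.4·(-2) + 0.6·(-4) = (-0.8) + (-2.4) = -3.2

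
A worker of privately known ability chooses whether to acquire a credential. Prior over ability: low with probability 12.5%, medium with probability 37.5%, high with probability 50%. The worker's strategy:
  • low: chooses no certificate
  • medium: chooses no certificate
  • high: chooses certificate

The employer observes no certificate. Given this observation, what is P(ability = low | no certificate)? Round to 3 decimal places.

0.250

P(no certificate) = 0.125·1 + 0.375·1 + 0.5·0 = 0.5
P(low | no certificate) = (0.125·1) / 0.5 = 0.125 / 0.5 = 0.25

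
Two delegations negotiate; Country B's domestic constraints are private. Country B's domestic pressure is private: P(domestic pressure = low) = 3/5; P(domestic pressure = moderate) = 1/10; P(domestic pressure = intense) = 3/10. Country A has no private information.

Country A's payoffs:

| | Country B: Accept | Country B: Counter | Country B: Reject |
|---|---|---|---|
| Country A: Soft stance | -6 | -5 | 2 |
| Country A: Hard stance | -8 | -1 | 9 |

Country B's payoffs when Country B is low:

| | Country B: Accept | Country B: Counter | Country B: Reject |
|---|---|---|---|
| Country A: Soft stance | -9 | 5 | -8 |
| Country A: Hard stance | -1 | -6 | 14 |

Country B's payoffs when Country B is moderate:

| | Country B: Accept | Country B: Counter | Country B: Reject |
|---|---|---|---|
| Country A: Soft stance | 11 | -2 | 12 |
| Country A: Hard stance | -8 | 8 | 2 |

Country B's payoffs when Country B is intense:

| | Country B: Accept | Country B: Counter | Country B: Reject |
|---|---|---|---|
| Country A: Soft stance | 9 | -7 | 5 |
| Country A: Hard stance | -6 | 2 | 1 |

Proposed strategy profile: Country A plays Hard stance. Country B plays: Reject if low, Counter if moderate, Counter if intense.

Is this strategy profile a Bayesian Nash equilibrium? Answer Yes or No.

Country A plays Hard stance: E[Hard stance] = 3/5·(9) + 1/10·(-1) + 3/10·(-1) = 5; E[Soft stance] = -4/5. Best-responding. ✓
Country B (domestic pressure low), facing Hard stance: Accept gives -1, Counter gives -6, Reject gives 14. Proposed Reject is best. ✓
Country B (domestic pressure moderate), facing Hard stance: Accept gives -8, Counter gives 8, Reject gives 2. Proposed Counter is best. ✓
Country B (domestic pressure intense), facing Hard stance: Accept gives -6, Counter gives 2, Reject gives 1. Proposed Counter is best. ✓

Yes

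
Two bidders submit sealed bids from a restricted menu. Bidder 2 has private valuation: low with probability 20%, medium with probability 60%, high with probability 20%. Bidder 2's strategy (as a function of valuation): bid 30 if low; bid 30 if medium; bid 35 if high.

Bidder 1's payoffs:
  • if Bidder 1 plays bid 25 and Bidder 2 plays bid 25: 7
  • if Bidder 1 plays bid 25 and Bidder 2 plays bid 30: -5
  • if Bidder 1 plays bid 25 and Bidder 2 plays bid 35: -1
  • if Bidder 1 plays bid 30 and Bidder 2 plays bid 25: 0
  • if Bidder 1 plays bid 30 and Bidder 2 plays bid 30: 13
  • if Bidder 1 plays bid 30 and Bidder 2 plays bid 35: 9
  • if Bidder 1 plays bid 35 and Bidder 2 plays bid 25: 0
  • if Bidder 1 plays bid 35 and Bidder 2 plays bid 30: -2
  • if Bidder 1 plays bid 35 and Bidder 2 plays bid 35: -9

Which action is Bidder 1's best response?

bid 30

E[bid 25] = 0.2·(-5) + 0.6·(-5) + 0.2·(-1) = -4.2
E[bid 30] = 0.2·(13) + 0.6·(13) + 0.2·(9) = 12.2
E[bid 35] = 0.2·(-2) + 0.6·(-2) + 0.2·(-9) = -3.4
Best response: bid 30 (12.2 is the largest).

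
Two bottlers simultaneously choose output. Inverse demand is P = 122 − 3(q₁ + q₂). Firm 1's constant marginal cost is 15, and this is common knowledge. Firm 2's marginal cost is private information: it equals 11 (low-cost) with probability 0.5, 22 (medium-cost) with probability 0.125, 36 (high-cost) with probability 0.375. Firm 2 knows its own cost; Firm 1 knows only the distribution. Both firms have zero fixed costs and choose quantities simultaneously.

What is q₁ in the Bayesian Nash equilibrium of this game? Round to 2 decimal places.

Type-c best response for Firm 2: q₂(c) = (122 − c)/6 − q₁/2.
Firm 1 maximizes expected profit; its first-order condition is 122 − 6q₁ − 3E[q₂] − 15 = 0.
Substituting E[q₂] and solving: E[c₂] = 21.75, so q₁ = (122 − 2·15 + 21.75)/9 = 12.6389.

12.64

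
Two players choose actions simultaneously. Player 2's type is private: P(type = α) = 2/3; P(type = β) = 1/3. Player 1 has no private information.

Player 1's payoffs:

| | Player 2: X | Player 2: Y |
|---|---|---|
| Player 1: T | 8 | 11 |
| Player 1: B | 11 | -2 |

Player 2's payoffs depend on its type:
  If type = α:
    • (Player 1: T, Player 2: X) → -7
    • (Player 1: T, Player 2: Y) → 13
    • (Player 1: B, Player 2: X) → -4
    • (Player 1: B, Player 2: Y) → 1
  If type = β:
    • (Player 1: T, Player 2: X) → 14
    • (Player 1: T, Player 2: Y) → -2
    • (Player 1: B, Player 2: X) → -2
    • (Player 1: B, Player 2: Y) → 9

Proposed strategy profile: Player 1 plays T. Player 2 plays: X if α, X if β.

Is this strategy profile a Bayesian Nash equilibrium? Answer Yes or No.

No

A profile is a BNE iff every type of every player is best-responding given beliefs about the other side.
Player 1 plays T: E[T] = 2/3·(8) + 1/3·(8) = 8; E[B] = 11. Not best-responding. ✗
Player 2 (type α), facing T: X gives -7, Y gives 13. Proposed X is not best — profitable deviation exists. ✗
Player 2 (type β), facing T: X gives 14, Y gives -2. Proposed X is best. ✓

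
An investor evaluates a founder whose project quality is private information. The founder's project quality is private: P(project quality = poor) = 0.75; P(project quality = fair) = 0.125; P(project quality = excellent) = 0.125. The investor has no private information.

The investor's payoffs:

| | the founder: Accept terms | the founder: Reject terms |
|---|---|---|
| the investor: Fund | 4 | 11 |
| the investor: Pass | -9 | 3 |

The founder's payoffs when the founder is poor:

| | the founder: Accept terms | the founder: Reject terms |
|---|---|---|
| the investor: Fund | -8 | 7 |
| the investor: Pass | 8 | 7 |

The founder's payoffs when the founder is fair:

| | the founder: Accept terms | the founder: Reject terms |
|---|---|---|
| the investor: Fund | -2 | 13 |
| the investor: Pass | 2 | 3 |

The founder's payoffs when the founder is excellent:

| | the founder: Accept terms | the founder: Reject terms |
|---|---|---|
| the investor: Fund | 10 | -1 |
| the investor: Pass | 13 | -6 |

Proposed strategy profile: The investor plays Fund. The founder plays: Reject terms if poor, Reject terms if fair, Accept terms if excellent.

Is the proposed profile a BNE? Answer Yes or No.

The investor plays Fund: E[Fund] = 0.75·(11) + 0.125·(11) + 0.125·(4) = 10.125; E[Pass] = 1.5. Best-responding. ✓
The founder (project quality poor), facing Fund: Accept terms gives -8, Reject terms gives 7. Proposed Reject terms is best. ✓
The founder (project quality fair), facing Fund: Accept terms gives -2, Reject terms gives 13. Proposed Reject terms is best. ✓
The founder (project quality excellent), facing Fund: Accept terms gives 10, Reject terms gives -1. Proposed Accept terms is best. ✓

Yes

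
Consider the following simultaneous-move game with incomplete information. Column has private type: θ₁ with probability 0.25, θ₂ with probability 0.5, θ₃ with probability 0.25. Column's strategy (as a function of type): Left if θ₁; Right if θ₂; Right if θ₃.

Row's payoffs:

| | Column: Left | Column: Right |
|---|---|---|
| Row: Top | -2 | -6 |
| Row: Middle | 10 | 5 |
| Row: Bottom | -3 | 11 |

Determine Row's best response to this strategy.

Compute Row's expected payoff for each action, taking the expectation over Column's type.
E[Top] = 0.25·(-2) + 0.5·(-6) + 0.25·(-6) = -5
E[Middle] = 0.25·(10) + 0.5·(5) + 0.25·(5) = 6.25
E[Bottom] = 0.25·(-3) + 0.5·(11) + 0.25·(11) = 7.5
Best response: Bottom (7.5 is the largest).

Bottom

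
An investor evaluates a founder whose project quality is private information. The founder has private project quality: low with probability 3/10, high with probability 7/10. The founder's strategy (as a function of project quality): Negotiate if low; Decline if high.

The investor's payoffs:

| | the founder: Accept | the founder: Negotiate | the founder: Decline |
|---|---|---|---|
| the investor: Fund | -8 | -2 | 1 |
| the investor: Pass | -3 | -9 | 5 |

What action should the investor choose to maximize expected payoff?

E[Fund] = 3/10·(-2) + 7/10·(1) = 1/10
E[Pass] = 3/10·(-9) + 7/10·(5) = 4/5
Best response: Pass (4/5 is the largest).

Pass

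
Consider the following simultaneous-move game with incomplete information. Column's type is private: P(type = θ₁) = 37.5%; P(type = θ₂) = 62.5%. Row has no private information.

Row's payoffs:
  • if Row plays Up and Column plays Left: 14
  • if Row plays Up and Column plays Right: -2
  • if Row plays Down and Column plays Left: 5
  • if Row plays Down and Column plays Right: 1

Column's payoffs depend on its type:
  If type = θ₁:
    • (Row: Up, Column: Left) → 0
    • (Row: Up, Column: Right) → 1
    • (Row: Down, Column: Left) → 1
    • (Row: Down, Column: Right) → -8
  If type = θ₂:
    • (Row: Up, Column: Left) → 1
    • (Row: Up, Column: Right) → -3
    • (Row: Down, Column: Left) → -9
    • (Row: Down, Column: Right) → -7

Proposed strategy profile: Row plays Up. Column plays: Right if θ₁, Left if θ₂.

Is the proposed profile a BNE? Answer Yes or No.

Yes

Row plays Up: E[Up] = 0.375·(-2) + 0.625·(14) = 8; E[Down] = 3.5. Best-responding. ✓
Column (type θ₁), facing Up: Left gives 0, Right gives 1. Proposed Right is best. ✓
Column (type θ₂), facing Up: Left gives 1, Right gives -3. Proposed Left is best. ✓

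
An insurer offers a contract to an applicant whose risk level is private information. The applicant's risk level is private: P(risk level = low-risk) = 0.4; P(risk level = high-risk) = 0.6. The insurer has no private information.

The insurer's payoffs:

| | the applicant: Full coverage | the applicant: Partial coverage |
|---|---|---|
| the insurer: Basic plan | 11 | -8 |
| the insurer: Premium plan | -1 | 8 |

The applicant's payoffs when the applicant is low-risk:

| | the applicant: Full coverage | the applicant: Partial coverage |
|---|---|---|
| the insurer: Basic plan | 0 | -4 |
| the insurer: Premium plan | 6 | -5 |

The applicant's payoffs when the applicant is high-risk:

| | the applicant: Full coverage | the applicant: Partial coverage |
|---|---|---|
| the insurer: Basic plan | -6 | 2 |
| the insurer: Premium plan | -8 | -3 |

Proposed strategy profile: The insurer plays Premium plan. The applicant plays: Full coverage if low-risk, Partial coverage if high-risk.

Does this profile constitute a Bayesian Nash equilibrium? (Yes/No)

The insurer plays Premium plan: E[Premium plan] = 0.4·(-1) + 0.6·(8) = 4.4; E[Basic plan] = -0.4. Best-responding. ✓
The applicant (risk level low-risk), facing Premium plan: Full coverage gives 6, Partial coverage gives -5. Proposed Full coverage is best. ✓
The applicant (risk level high-risk), facing Premium plan: Full coverage gives -8, Partial coverage gives -3. Proposed Partial coverage is best. ✓

Yes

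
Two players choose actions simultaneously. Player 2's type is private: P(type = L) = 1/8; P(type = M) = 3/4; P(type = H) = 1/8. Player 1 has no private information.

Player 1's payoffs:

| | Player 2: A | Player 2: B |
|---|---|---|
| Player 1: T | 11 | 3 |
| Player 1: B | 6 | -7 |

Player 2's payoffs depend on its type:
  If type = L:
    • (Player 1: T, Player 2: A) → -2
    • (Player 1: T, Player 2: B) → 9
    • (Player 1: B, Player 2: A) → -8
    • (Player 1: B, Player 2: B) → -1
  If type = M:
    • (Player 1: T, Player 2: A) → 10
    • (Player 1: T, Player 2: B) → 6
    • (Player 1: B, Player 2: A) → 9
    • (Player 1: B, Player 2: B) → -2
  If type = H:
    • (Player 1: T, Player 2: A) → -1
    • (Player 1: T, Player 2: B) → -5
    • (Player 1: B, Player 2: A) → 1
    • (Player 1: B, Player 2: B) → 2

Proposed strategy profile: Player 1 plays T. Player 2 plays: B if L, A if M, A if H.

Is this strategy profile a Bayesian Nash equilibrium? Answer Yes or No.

Yes

Player 1 plays T: E[T] = 1/8·(3) + 3/4·(11) + 1/8·(11) = 10; E[B] = 35/8. Best-responding. ✓
Player 2 (type L), facing T: A gives -2, B gives 9. Proposed B is best. ✓
Player 2 (type M), facing T: A gives 10, B gives 6. Proposed A is best. ✓
Player 2 (type H), facing T: A gives -1, B gives -5. Proposed A is best. ✓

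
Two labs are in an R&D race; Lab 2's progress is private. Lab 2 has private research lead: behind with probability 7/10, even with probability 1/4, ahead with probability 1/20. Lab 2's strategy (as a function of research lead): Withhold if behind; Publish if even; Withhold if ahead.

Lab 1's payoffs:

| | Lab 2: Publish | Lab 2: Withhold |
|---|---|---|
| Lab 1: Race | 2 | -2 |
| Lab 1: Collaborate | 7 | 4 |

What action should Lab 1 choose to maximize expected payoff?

Compute Lab 1's expected payoff for each action, taking the expectation over Lab 2's type.
E[Race] = 7/10·(-2) + 1/4·(2) + 1/20·(-2) = -1
E[Collaborate] = 7/10·(4) + 1/4·(7) + 1/20·(4) = 19/4
Best response: Collaborate (19/4 is the largest).

Collaborate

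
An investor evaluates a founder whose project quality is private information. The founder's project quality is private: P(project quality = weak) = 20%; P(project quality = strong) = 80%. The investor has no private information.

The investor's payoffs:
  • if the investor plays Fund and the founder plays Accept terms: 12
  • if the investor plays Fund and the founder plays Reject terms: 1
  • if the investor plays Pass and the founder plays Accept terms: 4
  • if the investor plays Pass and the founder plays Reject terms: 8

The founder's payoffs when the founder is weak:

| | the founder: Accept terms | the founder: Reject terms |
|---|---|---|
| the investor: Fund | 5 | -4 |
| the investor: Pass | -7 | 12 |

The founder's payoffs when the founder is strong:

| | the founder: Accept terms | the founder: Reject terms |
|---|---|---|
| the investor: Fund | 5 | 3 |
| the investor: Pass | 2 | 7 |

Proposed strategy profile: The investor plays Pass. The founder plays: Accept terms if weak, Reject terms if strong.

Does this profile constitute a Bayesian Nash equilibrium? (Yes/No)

A profile is a BNE iff every type of every player is best-responding given beliefs about the other side.
The investor plays Pass: E[Pass] = 0.2·(4) + 0.8·(8) = 7.2; E[Fund] = 3.2. Best-responding. ✓
The founder (project quality weak), facing Pass: Accept terms gives -7, Reject terms gives 12. Proposed Accept terms is not best — profitable deviation exists. ✗
The founder (project quality strong), facing Pass: Accept terms gives 2, Reject terms gives 7. Proposed Reject terms is best. ✓

No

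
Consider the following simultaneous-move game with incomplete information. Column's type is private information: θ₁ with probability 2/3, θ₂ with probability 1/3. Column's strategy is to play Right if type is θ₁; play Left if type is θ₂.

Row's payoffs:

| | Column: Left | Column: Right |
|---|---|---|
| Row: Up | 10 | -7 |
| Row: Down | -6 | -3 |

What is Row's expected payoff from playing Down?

-4

E[Down] = 2/3·(-3) + 1/3·(-6) = (-2) + (-2) = -4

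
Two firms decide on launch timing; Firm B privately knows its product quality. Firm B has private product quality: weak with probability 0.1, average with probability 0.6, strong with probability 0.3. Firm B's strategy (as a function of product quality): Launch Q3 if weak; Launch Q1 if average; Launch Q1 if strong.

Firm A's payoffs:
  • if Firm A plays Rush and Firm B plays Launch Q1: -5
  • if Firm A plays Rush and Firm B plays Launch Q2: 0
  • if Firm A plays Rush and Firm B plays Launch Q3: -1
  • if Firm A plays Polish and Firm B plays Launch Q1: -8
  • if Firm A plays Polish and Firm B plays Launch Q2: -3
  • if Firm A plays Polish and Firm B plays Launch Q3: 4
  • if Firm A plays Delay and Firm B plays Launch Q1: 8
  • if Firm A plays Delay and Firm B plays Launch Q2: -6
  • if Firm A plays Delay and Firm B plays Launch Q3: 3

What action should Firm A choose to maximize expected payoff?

E[Rush] = 0.1·(-1) + 0.6·(-5) + 0.3·(-5) = -4.6
E[Polish] = 0.1·(4) + 0.6·(-8) + 0.3·(-8) = -6.8
E[Delay] = 0.1·(3) + 0.6·(8) + 0.3·(8) = 7.5
Best response: Delay (7.5 is the largest).

Delay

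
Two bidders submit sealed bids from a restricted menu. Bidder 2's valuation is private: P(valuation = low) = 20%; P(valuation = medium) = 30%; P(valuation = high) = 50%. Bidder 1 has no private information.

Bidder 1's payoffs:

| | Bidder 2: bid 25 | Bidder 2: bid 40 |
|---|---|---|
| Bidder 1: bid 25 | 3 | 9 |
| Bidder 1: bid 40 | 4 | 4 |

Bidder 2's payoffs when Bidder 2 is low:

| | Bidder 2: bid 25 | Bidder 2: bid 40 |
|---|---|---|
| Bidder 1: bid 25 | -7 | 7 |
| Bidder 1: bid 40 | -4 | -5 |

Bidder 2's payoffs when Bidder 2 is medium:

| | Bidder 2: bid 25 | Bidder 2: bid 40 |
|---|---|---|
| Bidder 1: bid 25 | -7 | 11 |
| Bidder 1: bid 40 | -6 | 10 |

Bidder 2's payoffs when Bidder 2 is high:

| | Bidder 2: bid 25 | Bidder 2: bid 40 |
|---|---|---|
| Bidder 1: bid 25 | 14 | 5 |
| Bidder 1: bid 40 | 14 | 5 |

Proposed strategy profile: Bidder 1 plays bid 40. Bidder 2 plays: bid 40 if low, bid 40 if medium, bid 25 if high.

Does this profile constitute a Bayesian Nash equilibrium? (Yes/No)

No

Bidder 1 plays bid 40: E[bid 40] = 0.2·(4) + 0.3·(4) + 0.5·(4) = 4; E[bid 25] = 6. Not best-responding. ✗
Bidder 2 (valuation low), facing bid 40: bid 25 gives -4, bid 40 gives -5. Proposed bid 40 is not best — profitable deviation exists. ✗
Bidder 2 (valuation medium), facing bid 40: bid 25 gives -6, bid 40 gives 10. Proposed bid 40 is best. ✓
Bidder 2 (valuation high), facing bid 40: bid 25 gives 14, bid 40 gives 5. Proposed bid 25 is best. ✓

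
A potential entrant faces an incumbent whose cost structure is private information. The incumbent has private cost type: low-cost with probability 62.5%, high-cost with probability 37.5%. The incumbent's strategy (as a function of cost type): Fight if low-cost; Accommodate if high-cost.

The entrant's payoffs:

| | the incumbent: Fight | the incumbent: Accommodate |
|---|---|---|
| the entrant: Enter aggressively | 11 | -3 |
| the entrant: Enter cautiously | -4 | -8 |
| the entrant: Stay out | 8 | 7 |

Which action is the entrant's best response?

Stay out

E[Enter aggressively] = 0.625·(11) + 0.375·(-3) = 5.75
E[Enter cautiously] = 0.625·(-4) + 0.375·(-8) = -5.5
E[Stay out] = 0.625·(8) + 0.375·(7) = 7.625
Best response: Stay out (7.625 is the largest).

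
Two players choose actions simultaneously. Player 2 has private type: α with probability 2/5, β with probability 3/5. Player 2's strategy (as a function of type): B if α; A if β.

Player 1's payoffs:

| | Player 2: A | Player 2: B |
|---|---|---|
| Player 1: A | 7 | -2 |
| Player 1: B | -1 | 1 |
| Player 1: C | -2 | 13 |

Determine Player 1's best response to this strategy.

C

E[A] = 2/5·(-2) + 3/5·(7) = 17/5
E[B] = 2/5·(1) + 3/5·(-1) = -1/5
E[C] = 2/5·(13) + 3/5·(-2) = 4
Best response: C (4 is the largest).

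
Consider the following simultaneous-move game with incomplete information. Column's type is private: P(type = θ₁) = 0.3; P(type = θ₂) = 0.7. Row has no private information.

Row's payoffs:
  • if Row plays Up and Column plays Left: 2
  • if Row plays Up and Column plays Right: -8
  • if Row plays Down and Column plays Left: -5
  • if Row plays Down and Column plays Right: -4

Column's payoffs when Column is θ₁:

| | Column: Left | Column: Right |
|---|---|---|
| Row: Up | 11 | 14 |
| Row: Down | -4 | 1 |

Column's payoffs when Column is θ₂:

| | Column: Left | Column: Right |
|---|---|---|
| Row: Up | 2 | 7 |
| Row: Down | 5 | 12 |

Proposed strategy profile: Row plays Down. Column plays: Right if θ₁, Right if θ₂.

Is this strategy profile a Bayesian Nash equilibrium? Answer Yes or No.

A profile is a BNE iff every type of every player is best-responding given beliefs about the other side.
Row plays Down: E[Down] = 0.3·(-4) + 0.7·(-4) = -4; E[Up] = -8. Best-responding. ✓
Column (type θ₁), facing Down: Left gives -4, Right gives 1. Proposed Right is best. ✓
Column (type θ₂), facing Down: Left gives 5, Right gives 12. Proposed Right is best. ✓

Yes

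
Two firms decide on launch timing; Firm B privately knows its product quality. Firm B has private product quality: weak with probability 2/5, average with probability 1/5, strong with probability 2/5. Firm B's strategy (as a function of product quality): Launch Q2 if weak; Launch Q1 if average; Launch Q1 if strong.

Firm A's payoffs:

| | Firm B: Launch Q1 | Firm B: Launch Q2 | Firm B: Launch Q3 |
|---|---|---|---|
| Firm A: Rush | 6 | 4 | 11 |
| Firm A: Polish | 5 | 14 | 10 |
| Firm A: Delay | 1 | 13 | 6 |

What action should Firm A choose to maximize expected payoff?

E[Rush] = 2/5·(4) + 1/5·(6) + 2/5·(6) = 26/5
E[Polish] = 2/5·(14) + 1/5·(5) + 2/5·(5) = 43/5
E[Delay] = 2/5·(13) + 1/5·(1) + 2/5·(1) = 29/5
Best response: Polish (43/5 is the largest).

Polish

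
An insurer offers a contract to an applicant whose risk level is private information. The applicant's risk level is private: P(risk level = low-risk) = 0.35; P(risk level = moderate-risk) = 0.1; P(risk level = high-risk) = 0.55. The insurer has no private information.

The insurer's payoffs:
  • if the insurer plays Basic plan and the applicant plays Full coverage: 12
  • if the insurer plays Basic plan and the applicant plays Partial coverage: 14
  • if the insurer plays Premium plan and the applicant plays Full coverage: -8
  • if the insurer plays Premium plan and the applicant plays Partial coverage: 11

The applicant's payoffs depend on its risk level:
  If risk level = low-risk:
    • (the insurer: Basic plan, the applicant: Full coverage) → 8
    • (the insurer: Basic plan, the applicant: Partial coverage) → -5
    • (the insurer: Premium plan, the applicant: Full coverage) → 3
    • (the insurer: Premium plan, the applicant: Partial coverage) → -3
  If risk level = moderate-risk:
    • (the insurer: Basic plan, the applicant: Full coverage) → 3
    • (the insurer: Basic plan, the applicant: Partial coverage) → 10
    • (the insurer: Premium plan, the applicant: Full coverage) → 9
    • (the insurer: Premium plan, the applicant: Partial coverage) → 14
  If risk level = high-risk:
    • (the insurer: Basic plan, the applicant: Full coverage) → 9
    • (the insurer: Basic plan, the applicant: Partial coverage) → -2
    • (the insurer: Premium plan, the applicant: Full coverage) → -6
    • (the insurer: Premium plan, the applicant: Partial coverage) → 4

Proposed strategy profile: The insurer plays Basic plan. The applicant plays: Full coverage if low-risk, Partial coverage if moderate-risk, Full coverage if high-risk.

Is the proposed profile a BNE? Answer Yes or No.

A profile is a BNE iff every type of every player is best-responding given beliefs about the other side.
The insurer plays Basic plan: E[Basic plan] = 0.35·(12) + 0.1·(14) + 0.55·(12) = 12.2; E[Premium plan] = -6.1. Best-responding. ✓
The applicant (risk level low-risk), facing Basic plan: Full coverage gives 8, Partial coverage gives -5. Proposed Full coverage is best. ✓
The applicant (risk level moderate-risk), facing Basic plan: Full coverage gives 3, Partial coverage gives 10. Proposed Partial coverage is best. ✓
The applicant (risk level high-risk), facing Basic plan: Full coverage gives 9, Partial coverage gives -2. Proposed Full coverage is best. ✓

Yes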